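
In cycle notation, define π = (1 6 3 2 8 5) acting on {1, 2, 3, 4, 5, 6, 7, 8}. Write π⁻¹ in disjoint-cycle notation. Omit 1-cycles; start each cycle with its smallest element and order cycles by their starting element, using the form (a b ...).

(1 5 8 2 3 6)

Inverting a permutation written in cycle notation just reverses the order within every cycle.
After reversing and putting each cycle's least element first, π⁻¹ = (1 5 8 2 3 6).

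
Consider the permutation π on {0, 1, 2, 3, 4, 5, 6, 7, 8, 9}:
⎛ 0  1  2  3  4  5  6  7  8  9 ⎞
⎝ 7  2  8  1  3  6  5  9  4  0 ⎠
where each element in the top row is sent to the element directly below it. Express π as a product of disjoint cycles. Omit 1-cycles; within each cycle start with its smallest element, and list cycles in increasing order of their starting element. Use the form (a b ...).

Iterating π from 0 gives 0 → 7 → 9 → 0; that is the 3-cycle (0 7 9).
Repeating from the next unused element and collecting all non-trivial cycles gives (0 7 9)(1 2 8 4 3)(5 6).

(0 7 9)(1 2 8 4 3)(5 6)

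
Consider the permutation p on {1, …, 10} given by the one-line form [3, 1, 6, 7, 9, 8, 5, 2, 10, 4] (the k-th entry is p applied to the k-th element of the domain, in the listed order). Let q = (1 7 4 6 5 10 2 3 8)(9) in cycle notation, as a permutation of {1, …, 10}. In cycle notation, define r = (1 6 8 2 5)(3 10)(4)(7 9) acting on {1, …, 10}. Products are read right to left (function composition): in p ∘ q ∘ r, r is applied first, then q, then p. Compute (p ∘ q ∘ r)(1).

9

Chase 1: r(1) = 6; q(6) = 5; p(5) = 9. Hence (p ∘ q ∘ r)(1) = 9.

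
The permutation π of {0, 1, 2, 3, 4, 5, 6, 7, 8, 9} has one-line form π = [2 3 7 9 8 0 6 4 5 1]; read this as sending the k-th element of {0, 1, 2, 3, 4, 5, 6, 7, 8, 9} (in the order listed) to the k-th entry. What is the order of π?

Writing π as disjoint cycles, the cycle lengths are 6, 3, 1.
Since disjoint cycles commute, ord(π) = lcm(6, 3) = 6.

6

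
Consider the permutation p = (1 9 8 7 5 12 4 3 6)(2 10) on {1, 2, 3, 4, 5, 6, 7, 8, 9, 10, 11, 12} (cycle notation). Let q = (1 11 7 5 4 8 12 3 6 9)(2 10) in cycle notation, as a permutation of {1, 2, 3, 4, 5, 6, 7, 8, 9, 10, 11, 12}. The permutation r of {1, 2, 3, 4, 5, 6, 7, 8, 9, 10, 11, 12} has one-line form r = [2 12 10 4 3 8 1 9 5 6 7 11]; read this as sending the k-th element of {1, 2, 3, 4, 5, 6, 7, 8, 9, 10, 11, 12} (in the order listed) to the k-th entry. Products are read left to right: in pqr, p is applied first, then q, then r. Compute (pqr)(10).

6

Chase 10: p(10) = 2; q(2) = 10; r(10) = 6. Hence (pqr)(10) = 6.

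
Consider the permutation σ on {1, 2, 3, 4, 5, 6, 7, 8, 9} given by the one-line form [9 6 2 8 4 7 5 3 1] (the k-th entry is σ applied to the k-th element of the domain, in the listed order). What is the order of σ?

Decomposing into disjoint cycles gives cycle lengths 7, 2.
Since disjoint cycles commute, ord(σ) = lcm(7, 2) = 14.

14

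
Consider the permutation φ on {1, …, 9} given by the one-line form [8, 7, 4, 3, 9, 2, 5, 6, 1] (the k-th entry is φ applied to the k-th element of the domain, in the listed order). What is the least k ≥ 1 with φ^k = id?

The disjoint-cycle form of φ has cycle lengths 7, 2.
Since disjoint cycles commute, ord(φ) = lcm(7, 2) = 14.

14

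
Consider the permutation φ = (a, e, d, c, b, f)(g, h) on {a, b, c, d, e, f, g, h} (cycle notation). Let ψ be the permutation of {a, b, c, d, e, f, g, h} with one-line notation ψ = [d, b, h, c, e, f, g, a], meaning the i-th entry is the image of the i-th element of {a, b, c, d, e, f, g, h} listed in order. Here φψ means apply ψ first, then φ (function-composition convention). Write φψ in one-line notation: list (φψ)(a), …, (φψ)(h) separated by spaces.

(φψ)(x) = φ(ψ(x)). Computing each image: φ(ψ(a)) = φ(d) = c, φ(ψ(b)) = φ(b) = f, φ(ψ(c)) = φ(h) = g, φ(ψ(d)) = φ(c) = b, φ(ψ(e)) = φ(e) = d, φ(ψ(f)) = φ(f) = a, φ(ψ(g)) = φ(g) = h, φ(ψ(h)) = φ(a) = e.
Hence φψ = [c f g b d a h e].

c f g b d a h e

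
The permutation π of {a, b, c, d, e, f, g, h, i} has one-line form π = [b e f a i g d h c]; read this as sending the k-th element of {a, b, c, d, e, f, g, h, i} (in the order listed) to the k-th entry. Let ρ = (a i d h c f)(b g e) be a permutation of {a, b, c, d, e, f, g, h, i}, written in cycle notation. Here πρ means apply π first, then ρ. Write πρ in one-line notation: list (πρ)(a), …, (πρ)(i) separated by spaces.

g b a i d e h c f

(πρ)(x) = ρ(π(x)). Computing each image: ρ(π(a)) = ρ(b) = g, ρ(π(b)) = ρ(e) = b, ρ(π(c)) = ρ(f) = a, ρ(π(d)) = ρ(a) = i, ρ(π(e)) = ρ(i) = d, ρ(π(f)) = ρ(g) = e, ρ(π(g)) = ρ(d) = h, ρ(π(h)) = ρ(h) = c, ρ(π(i)) = ρ(c) = f.
Hence πρ = [g b a i d e h c f].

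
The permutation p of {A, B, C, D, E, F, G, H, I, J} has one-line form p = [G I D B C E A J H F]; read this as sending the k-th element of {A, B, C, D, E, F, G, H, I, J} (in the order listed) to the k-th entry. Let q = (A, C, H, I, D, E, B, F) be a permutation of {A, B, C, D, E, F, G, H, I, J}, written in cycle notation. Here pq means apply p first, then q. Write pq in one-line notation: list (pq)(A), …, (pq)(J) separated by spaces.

(pq)(x) = q(p(x)). Computing each image: q(p(A)) = q(G) = G, q(p(B)) = q(I) = D, q(p(C)) = q(D) = E, q(p(D)) = q(B) = F, q(p(E)) = q(C) = H, q(p(F)) = q(E) = B, q(p(G)) = q(A) = C, q(p(H)) = q(J) = J, q(p(I)) = q(H) = I, q(p(J)) = q(F) = A.
Hence pq = [G D E F H B C J I A].

G D E F H B C J I A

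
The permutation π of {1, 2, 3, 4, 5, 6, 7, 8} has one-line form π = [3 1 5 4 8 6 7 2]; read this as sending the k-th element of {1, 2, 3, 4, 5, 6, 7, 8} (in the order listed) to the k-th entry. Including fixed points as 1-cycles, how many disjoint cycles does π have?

4

The cycle decomposition is (1 3 5 8 2)(4)(6)(7), which has 4 cycles (counting 1-cycles).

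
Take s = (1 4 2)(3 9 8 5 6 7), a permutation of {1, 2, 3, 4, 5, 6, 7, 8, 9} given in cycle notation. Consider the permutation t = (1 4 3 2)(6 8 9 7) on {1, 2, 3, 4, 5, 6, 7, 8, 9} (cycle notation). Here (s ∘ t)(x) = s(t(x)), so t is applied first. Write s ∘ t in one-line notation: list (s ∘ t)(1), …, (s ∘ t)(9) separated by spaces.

2 4 1 9 6 5 7 8 3

(s ∘ t)(x) = s(t(x)). Computing each image: s(t(1)) = s(4) = 2, s(t(2)) = s(1) = 4, s(t(3)) = s(2) = 1, s(t(4)) = s(3) = 9, s(t(5)) = s(5) = 6, s(t(6)) = s(8) = 5, s(t(7)) = s(6) = 7, s(t(8)) = s(9) = 8, s(t(9)) = s(7) = 3.
Hence s ∘ t = [2 4 1 9 6 5 7 8 3].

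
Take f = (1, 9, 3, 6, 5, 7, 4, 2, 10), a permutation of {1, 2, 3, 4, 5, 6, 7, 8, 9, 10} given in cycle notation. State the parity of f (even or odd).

The cycle lengths are 9, 1.
A cycle of length ℓ contributes ℓ−1 transpositions, so f is a product of 8 transpositions — even.

even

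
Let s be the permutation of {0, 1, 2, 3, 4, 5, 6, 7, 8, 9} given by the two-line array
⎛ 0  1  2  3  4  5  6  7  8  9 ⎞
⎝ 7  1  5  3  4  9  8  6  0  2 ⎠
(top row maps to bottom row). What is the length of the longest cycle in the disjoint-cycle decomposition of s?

4

Decomposing into disjoint cycles gives (0, 7, 6, 8)(2, 5, 9); the longest has length 4.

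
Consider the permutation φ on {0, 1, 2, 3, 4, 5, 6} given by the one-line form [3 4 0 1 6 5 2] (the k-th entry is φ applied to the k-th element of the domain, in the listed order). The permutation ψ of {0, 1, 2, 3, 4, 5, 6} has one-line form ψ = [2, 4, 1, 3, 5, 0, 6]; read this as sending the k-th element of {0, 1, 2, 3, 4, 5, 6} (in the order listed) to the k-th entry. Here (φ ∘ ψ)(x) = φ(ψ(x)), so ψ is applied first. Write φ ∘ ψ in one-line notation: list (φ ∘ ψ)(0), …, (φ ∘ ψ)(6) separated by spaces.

Chase each element through ψ then φ: 0 → 2 → 0; 1 → 4 → 6; 2 → 1 → 4; 3 → 3 → 1; 4 → 5 → 5; 5 → 0 → 3; 6 → 6 → 2.
Collecting the images, φ ∘ ψ = [0 6 4 1 5 3 2].

0 6 4 1 5 3 2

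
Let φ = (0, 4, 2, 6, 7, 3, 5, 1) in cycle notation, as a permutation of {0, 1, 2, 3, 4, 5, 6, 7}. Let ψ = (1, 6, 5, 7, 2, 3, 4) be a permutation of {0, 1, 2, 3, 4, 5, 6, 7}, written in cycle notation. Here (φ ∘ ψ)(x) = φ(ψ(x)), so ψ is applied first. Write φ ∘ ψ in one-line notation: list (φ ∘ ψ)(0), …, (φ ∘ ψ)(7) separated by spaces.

4 7 5 2 0 3 1 6

For each element, apply ψ then φ: 0 → 0 → 4; 1 → 6 → 7; 2 → 3 → 5; 3 → 4 → 2; 4 → 1 → 0; 5 → 7 → 3; 6 → 5 → 1; 7 → 2 → 6.
So φ ∘ ψ in one-line form is 4 7 5 2 0 3 1 6.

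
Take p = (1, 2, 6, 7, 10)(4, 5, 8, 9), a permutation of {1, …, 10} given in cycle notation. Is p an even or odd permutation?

The cycle lengths are 5, 4, 1.
A cycle is odd iff its length is even; p has 1 even-length cycle, so sgn(p) = (−1)^1 and p is odd.

odd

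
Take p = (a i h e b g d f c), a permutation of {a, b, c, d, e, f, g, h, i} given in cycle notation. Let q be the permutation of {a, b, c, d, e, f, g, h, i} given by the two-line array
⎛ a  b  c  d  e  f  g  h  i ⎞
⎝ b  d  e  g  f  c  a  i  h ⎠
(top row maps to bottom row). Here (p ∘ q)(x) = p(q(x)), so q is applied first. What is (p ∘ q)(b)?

First apply q: q(b) = d, then p(d) = f. Thus (p ∘ q)(b) = f.

f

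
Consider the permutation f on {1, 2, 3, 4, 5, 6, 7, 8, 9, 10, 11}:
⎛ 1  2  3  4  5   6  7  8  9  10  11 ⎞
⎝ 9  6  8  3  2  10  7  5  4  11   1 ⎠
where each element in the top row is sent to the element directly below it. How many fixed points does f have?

The fixed points (elements with f(x) = x) are {7}, so there is 1.

1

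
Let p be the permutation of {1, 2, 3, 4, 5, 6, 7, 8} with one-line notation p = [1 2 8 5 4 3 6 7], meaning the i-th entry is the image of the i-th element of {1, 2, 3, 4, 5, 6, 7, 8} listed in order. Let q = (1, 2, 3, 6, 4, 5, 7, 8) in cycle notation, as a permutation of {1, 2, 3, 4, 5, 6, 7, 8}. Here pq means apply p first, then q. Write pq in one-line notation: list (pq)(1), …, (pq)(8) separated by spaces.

(pq)(x) = q(p(x)). Computing each image: q(p(1)) = q(1) = 2, q(p(2)) = q(2) = 3, q(p(3)) = q(8) = 1, q(p(4)) = q(5) = 7, q(p(5)) = q(4) = 5, q(p(6)) = q(3) = 6, q(p(7)) = q(6) = 4, q(p(8)) = q(7) = 8.
Hence pq = [2 3 1 7 5 6 4 8].

2 3 1 7 5 6 4 8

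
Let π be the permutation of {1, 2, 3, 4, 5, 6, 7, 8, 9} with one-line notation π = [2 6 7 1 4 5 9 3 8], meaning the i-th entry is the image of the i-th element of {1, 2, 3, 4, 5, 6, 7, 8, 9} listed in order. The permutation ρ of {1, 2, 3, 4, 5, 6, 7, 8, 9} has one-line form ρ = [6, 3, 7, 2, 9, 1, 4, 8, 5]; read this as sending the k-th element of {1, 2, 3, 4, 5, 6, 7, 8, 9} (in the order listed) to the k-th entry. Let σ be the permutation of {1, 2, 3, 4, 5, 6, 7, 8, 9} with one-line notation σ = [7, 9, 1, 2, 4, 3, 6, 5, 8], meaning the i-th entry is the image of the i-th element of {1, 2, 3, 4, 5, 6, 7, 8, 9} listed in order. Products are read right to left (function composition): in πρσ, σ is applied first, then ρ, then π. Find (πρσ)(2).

(πρσ)(2) = π(ρ(σ(2))). σ(2) = 9, then ρ(9) = 5, then π(5) = 4, so the result is 4.

4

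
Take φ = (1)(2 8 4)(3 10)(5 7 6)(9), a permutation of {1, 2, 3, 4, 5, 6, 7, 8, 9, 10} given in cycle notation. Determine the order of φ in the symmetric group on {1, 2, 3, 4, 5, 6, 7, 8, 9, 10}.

6

The disjoint cycles have lengths 3, 3, 2, 1, 1.
The order is lcm(3, 3, 2) = 6.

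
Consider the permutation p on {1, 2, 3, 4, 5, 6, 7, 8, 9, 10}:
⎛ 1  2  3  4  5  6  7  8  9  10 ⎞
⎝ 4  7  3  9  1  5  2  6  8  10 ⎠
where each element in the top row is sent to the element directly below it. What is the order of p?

6

The disjoint-cycle form of p has cycle lengths 6, 2, 1, 1.
The order is lcm(6, 2) = 6.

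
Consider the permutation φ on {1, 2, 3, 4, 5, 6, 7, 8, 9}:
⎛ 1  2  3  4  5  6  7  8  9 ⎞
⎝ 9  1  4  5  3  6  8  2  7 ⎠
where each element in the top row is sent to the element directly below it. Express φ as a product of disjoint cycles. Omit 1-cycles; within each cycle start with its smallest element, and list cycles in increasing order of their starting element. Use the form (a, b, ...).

(1, 9, 7, 8, 2)(3, 4, 5)

Start at 1 and follow images: 1 → 9 → 7 → 8 → 2 → 1, giving the cycle (1, 9, 7, 8, 2).
Continuing from each remaining unvisited element yields (1, 9, 7, 8, 2)(3, 4, 5).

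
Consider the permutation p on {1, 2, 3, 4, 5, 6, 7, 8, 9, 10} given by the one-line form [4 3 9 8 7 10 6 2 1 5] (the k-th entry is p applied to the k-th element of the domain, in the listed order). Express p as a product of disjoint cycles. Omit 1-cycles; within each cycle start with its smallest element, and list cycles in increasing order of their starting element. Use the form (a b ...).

(1 4 8 2 3 9)(5 7 6 10)

Iterating p from 1 gives 1 → 4 → 8 → 2 → 3 → 9 → 1; that is the 6-cycle (1 4 8 2 3 9).
Repeating from the next unused element and collecting all non-trivial cycles gives (1 4 8 2 3 9)(5 7 6 10).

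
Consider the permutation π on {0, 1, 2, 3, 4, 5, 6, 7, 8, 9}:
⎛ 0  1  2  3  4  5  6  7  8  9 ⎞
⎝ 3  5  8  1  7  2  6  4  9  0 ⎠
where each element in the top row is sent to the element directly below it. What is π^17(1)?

8

Tracing 1 → 5 → … returns to 1 after 7 steps, so 1 lies in a 7-cycle (0, 3, 1, 5, 2, 8, 9).
On a 7-cycle, π^7 is the identity, so π^17 = π^3 there (17 ≡ 3 mod 7).
Advancing 3 steps from 1: 1 → 5 → 2 → 8.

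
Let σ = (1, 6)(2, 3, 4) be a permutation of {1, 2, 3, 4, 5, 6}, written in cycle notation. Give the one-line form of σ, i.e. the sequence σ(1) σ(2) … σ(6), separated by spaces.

Reading each image from the cycles: 1↦6, 2↦3, 3↦4, 4↦2, 5↦5, 6↦1.
So the one-line form is 6 3 4 2 5 1.

6 3 4 2 5 1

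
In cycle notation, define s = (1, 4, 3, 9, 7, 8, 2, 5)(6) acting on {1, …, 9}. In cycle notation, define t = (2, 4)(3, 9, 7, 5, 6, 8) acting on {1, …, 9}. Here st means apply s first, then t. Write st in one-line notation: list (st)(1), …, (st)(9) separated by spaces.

(st)(x) = t(s(x)). Computing each image: t(s(1)) = t(4) = 2, t(s(2)) = t(5) = 6, t(s(3)) = t(9) = 7, t(s(4)) = t(3) = 9, t(s(5)) = t(1) = 1, t(s(6)) = t(6) = 8, t(s(7)) = t(8) = 3, t(s(8)) = t(2) = 4, t(s(9)) = t(7) = 5.
Hence st = [2 6 7 9 1 8 3 4 5].

2 6 7 9 1 8 3 4 5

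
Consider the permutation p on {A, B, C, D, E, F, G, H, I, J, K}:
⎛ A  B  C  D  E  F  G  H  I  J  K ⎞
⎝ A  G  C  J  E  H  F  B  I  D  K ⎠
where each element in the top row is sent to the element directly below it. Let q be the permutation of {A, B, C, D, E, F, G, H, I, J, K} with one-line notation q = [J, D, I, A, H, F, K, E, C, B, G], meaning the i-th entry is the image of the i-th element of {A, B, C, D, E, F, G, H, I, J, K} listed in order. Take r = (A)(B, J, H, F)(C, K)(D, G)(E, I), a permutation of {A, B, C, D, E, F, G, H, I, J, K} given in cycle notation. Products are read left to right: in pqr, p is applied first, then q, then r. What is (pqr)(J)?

Apply the permutations in order: p(J) = D, then q(D) = A, then r(A) = A. So (pqr)(J) = A.

A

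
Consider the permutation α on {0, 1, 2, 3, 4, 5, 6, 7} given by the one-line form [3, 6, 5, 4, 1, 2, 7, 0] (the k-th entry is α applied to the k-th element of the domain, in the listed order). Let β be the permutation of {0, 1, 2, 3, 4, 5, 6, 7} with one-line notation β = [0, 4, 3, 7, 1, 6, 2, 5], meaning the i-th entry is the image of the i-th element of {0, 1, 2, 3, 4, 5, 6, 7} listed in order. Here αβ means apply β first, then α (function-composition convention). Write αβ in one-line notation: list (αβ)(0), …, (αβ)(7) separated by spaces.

3 1 4 0 6 7 5 2

(αβ)(x) = α(β(x)). Computing each image: α(β(0)) = α(0) = 3, α(β(1)) = α(4) = 1, α(β(2)) = α(3) = 4, α(β(3)) = α(7) = 0, α(β(4)) = α(1) = 6, α(β(5)) = α(6) = 7, α(β(6)) = α(2) = 5, α(β(7)) = α(5) = 2.
Hence αβ = [3 1 4 0 6 7 5 2].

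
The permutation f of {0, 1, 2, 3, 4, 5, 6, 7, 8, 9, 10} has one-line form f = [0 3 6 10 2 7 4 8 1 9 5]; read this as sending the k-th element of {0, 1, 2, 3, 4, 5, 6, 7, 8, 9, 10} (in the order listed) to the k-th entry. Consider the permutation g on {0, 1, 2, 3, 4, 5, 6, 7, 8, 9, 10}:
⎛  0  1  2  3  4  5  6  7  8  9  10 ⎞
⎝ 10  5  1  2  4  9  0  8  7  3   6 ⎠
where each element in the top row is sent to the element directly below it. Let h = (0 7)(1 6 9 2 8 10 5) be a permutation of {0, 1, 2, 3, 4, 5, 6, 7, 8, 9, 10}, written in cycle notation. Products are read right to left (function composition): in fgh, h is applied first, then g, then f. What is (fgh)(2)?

8

Chase 2: h(2) = 8; g(8) = 7; f(7) = 8. Hence (fgh)(2) = 8.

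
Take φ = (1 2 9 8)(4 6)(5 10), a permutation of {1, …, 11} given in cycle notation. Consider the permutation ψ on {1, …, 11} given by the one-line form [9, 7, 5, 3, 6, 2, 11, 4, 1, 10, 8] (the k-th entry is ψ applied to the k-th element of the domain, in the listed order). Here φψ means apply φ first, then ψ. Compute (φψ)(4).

2

φ(4) = 6, then ψ(6) = 2; composing gives (φψ)(4) = 2.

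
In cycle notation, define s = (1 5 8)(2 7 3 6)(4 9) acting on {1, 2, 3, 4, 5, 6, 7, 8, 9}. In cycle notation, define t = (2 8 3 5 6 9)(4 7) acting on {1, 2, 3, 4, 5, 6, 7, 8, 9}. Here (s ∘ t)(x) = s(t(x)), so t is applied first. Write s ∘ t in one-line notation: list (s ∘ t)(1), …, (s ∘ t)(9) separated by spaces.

5 1 8 3 2 4 9 6 7

For each element, apply t then s: 1 → 1 → 5; 2 → 8 → 1; 3 → 5 → 8; 4 → 7 → 3; 5 → 6 → 2; 6 → 9 → 4; 7 → 4 → 9; 8 → 3 → 6; 9 → 2 → 7.
Collecting the images, s ∘ t = [5 1 8 3 2 4 9 6 7].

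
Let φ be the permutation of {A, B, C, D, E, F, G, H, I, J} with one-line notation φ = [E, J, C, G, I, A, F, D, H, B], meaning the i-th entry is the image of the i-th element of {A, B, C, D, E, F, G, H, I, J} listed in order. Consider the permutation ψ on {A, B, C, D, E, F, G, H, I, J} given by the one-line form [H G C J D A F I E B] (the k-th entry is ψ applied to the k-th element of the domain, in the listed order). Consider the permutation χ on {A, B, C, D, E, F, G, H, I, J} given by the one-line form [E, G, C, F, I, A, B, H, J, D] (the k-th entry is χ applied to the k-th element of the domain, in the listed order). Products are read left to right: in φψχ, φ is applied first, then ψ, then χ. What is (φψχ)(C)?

Chase C: φ(C) = C; ψ(C) = C; χ(C) = C. Hence (φψχ)(C) = C.

C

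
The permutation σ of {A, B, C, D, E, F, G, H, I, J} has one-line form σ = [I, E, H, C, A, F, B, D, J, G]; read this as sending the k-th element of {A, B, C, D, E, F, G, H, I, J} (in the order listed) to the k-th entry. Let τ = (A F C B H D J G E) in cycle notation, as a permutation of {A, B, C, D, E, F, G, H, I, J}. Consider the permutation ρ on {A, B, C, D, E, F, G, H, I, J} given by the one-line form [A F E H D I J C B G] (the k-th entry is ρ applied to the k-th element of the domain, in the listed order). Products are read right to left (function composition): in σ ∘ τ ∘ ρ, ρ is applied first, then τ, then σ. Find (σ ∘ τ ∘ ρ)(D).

C

Chase D: ρ(D) = H; τ(H) = D; σ(D) = C. Hence (σ ∘ τ ∘ ρ)(D) = C.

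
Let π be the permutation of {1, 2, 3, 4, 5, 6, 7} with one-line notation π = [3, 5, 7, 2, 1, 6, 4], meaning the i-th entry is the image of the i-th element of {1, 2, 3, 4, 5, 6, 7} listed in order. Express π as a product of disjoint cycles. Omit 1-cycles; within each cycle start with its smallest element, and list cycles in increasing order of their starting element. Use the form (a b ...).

(1 3 7 4 2 5)

Start at 1 and follow images: 1 → 3 → 7 → 4 → 2 → 5 → 1, giving the cycle (1 3 7 4 2 5).
Continuing from each remaining unvisited element yields (1 3 7 4 2 5).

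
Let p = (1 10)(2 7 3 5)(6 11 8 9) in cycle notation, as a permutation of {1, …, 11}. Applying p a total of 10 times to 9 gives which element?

11

9 lies in the 4-cycle (6 11 8 9).
On a 4-cycle, p^4 is the identity, so p^10 = p^2 there (10 ≡ 2 mod 4).
Advancing 2 steps from 9: 9 → 6 → 11.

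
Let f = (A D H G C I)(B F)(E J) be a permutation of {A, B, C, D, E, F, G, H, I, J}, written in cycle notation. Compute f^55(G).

C

G lies in the 6-cycle (A D H G C I).
On a 6-cycle, f^6 is the identity, so f^55 = f^1 there (55 ≡ 1 mod 6).
Stepping 1 place around the cycle: G → C.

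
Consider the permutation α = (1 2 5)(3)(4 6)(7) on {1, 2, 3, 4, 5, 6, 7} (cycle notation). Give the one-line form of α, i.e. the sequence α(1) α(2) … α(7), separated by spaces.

Reading each image from the cycles: 1→2, 2→5, 3→3, 4→6, 5→1, 6→4, 7→7.
So the one-line form is 2 5 3 6 1 4 7.

2 5 3 6 1 4 7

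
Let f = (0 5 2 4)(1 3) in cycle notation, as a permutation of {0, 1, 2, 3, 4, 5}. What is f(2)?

In the cycle (0 5 2 4), 2 is followed by 4, so f(2) = 4.

4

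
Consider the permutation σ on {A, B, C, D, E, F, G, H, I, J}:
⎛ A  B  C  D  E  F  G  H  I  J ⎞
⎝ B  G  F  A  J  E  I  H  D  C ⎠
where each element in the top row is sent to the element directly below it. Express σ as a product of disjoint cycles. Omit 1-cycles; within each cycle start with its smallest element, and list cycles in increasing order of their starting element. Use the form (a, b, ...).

(A, B, G, I, D)(C, F, E, J)

Iterating σ from A gives A → B → G → I → D → A; that is the 5-cycle (A, B, G, I, D).
Repeating from the next unused element and collecting all non-trivial cycles gives (A, B, G, I, D)(C, F, E, J).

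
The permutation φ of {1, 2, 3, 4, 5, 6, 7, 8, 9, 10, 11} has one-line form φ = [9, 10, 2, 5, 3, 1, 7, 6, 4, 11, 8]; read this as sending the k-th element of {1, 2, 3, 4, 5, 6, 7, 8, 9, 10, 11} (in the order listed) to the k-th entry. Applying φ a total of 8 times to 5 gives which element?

9

Tracing 5 → 3 → … returns to 5 after 10 steps, so 5 lies in a 10-cycle (1 9 4 5 3 2 10 11 8 6).
Stepping 8 places around the cycle: 5 → 3 → 2 → 10 → 11 → 8 → 6 → 1 → 9.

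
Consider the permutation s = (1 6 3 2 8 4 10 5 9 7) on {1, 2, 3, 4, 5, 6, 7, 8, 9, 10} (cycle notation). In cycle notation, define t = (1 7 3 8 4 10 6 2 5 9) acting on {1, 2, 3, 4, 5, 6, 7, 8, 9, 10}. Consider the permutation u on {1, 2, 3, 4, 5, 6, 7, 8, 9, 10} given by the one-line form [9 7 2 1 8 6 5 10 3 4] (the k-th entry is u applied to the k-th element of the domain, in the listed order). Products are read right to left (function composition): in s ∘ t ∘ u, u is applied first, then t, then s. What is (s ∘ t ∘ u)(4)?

(s ∘ t ∘ u)(4) = s(t(u(4))). u(4) = 1, then t(1) = 7, then s(7) = 1, so the result is 1.

1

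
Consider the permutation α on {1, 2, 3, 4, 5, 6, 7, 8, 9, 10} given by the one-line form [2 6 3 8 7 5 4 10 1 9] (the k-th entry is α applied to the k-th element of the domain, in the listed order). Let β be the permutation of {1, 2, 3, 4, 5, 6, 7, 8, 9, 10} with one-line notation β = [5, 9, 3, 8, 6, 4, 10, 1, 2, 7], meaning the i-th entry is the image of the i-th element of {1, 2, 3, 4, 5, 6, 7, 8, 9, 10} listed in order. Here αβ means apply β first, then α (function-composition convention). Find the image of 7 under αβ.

9

First apply β: β(7) = 10, then α(10) = 9. Thus (αβ)(7) = 9.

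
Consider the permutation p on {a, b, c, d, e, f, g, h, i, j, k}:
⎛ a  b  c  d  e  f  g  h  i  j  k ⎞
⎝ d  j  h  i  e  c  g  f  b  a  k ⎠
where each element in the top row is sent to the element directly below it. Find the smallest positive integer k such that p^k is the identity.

Decomposing into disjoint cycles gives cycle lengths 5, 3, 1, 1, 1.
Since disjoint cycles commute, ord(p) = lcm(5, 3) = 15.

15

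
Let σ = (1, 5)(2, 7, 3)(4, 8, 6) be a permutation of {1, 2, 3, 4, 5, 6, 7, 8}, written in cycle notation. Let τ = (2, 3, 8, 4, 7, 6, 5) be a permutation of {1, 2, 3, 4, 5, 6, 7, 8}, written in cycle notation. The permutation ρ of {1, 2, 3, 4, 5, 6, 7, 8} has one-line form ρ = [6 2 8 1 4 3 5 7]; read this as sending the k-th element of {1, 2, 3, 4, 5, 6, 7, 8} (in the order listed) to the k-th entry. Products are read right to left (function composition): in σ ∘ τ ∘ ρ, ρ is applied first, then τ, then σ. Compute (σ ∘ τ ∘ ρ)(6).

Apply the permutations in order: ρ(6) = 3, then τ(3) = 8, then σ(8) = 6. So (σ ∘ τ ∘ ρ)(6) = 6.

6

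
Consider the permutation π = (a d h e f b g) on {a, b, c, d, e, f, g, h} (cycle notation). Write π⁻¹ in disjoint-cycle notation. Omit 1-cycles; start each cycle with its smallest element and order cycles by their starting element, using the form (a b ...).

Inverting a permutation written in cycle notation just reverses the order within every cycle.
Reversing each cycle of π and rotating so the smallest element leads gives (a g b f e h d).

(a g b f e h d)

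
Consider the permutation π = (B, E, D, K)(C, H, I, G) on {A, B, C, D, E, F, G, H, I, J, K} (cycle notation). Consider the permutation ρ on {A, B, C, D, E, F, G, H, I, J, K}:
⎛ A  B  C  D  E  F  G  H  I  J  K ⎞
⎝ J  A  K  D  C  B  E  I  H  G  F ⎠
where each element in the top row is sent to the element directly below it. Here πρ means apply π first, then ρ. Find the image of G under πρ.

K

π(G) = C, then ρ(C) = K; composing gives (πρ)(G) = K.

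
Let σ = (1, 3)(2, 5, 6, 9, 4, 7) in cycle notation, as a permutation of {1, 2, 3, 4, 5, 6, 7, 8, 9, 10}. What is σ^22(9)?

5

9 lies in the 6-cycle (2, 5, 6, 9, 4, 7).
On a 6-cycle, σ^6 is the identity, so σ^22 = σ^4 there (22 ≡ 4 mod 6).
Stepping 4 places around the cycle: 9 → 4 → 7 → 2 → 5.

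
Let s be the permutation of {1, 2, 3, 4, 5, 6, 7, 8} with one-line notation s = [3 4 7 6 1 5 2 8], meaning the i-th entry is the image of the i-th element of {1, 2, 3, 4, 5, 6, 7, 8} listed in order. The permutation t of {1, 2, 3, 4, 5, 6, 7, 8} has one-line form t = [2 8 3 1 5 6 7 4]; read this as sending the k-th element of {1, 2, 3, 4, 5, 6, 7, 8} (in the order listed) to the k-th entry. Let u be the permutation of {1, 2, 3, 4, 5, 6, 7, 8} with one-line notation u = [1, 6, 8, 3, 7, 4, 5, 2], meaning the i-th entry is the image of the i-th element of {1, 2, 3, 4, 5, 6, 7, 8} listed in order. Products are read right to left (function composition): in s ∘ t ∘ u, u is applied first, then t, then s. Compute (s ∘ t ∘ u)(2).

Apply the permutations in order: u(2) = 6, then t(6) = 6, then s(6) = 5. So (s ∘ t ∘ u)(2) = 5.

5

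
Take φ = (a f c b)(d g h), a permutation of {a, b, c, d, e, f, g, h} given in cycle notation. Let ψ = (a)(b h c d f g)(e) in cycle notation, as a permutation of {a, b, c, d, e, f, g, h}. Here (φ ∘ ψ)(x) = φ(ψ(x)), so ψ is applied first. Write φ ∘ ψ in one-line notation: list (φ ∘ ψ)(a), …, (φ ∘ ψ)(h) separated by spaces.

f d g c e h a b

For each element, apply ψ then φ: a → a → f; b → h → d; c → d → g; d → f → c; e → e → e; f → g → h; g → b → a; h → c → b.
So φ ∘ ψ in one-line form is f d g c e h a b.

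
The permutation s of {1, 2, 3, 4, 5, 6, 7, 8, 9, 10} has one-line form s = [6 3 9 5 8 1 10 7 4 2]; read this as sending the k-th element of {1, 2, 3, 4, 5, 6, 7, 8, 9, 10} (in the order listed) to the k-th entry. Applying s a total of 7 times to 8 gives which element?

5

Tracing 8 → 7 → … returns to 8 after 8 steps, so 8 lies in an 8-cycle (2 3 9 4 5 8 7 10).
Advancing 7 steps from 8: 8 → 7 → 10 → 2 → 3 → 9 → 4 → 5.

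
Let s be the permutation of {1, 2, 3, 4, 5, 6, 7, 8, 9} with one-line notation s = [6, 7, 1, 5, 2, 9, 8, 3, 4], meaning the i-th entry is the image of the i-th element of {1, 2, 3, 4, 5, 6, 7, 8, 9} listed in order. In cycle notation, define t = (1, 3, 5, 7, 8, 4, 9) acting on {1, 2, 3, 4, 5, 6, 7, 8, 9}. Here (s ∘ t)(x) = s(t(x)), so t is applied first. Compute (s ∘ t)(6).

9

t(6) = 6, then s(6) = 9; composing gives (s ∘ t)(6) = 9.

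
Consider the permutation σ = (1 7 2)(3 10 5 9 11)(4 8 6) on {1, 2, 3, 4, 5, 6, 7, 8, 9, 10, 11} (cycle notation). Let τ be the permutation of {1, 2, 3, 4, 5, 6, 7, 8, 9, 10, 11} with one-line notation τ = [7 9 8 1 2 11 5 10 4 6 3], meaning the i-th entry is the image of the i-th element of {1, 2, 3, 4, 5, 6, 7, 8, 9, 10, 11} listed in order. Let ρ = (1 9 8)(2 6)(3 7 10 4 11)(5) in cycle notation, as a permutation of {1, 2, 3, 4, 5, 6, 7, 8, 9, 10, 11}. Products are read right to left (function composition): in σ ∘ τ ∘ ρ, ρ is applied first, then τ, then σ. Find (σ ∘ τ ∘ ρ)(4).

Chase 4: ρ(4) = 11; τ(11) = 3; σ(3) = 10. Hence (σ ∘ τ ∘ ρ)(4) = 10.

10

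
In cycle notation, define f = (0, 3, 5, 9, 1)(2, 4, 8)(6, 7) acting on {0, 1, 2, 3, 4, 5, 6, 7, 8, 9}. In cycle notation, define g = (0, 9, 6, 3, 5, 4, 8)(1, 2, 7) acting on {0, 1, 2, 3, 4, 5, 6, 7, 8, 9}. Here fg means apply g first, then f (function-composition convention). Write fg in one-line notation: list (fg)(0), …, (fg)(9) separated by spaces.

(fg)(x) = f(g(x)). Computing each image: f(g(0)) = f(9) = 1, f(g(1)) = f(2) = 4, f(g(2)) = f(7) = 6, f(g(3)) = f(5) = 9, f(g(4)) = f(8) = 2, f(g(5)) = f(4) = 8, f(g(6)) = f(3) = 5, f(g(7)) = f(1) = 0, f(g(8)) = f(0) = 3, f(g(9)) = f(6) = 7.
Hence fg = [1 4 6 9 2 8 5 0 3 7].

1 4 6 9 2 8 5 0 3 7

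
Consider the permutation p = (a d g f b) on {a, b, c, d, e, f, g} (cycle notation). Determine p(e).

e does not appear in any cycle of p, so it is a fixed point: p(e) = e.

e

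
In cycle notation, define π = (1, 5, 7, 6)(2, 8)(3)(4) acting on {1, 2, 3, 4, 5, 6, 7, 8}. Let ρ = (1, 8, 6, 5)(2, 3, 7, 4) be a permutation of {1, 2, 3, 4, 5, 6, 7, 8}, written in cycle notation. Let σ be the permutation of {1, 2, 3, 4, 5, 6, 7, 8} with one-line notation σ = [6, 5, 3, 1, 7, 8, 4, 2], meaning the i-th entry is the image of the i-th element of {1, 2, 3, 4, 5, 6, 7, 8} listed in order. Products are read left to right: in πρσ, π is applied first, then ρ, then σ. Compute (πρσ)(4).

5

Chase 4: π(4) = 4; ρ(4) = 2; σ(2) = 5. Hence (πρσ)(4) = 5.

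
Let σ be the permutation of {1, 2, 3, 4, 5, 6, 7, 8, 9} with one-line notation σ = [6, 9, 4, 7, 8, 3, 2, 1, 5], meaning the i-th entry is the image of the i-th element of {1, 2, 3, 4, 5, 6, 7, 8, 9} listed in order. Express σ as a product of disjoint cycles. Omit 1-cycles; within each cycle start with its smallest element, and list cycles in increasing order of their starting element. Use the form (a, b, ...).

Start at 1 and follow images: 1 → 6 → 3 → 4 → 7 → 2 → 9 → 5 → 8 → 1, giving the cycle (1, 6, 3, 4, 7, 2, 9, 5, 8).
Repeating from the next unused element and collecting all non-trivial cycles gives (1, 6, 3, 4, 7, 2, 9, 5, 8).

(1, 6, 3, 4, 7, 2, 9, 5, 8)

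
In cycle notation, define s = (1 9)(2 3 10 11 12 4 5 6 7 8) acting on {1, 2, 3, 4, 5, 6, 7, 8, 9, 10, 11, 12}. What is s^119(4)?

12

4 lies in the 10-cycle (2 3 10 11 12 4 5 6 7 8).
On a 10-cycle, s^10 is the identity, so s^119 = s^9 there (119 ≡ 9 mod 10).
Advancing 9 steps from 4: 4 → 5 → 6 → 7 → 8 → 2 → 3 → 10 → 11 → 12.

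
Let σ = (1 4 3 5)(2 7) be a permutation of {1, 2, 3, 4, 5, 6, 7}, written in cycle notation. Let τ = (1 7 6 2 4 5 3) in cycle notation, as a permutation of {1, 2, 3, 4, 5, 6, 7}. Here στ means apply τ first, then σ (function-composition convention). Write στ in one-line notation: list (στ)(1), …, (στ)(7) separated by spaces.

2 3 4 1 5 7 6

(στ)(x) = σ(τ(x)). Computing each image: σ(τ(1)) = σ(7) = 2, σ(τ(2)) = σ(4) = 3, σ(τ(3)) = σ(1) = 4, σ(τ(4)) = σ(5) = 1, σ(τ(5)) = σ(3) = 5, σ(τ(6)) = σ(2) = 7, σ(τ(7)) = σ(6) = 6.
Hence στ = [2 3 4 1 5 7 6].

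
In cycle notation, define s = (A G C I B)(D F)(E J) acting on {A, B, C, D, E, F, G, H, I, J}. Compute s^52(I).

I lies in the 5-cycle (A G C I B).
Powers repeat with period 5 on this cycle, and 52 mod 5 = 2, so s^52(I) = s^2(I).
Stepping 2 places around the cycle: I → B → A.

A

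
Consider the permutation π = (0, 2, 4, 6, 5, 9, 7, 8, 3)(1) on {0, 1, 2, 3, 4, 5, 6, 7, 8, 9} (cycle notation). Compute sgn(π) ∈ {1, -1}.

1

The cycle lengths are 9, 1.
A cycle is odd iff its length is even; π has 0 even-length cycles, so sgn(π) = (−1)^0 and π is even.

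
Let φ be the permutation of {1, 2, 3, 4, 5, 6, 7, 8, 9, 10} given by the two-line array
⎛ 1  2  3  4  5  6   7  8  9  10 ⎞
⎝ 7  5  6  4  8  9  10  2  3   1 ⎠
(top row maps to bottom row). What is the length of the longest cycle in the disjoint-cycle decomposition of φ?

Decomposing into disjoint cycles gives (1 7 10)(2 5 8)(3 6 9); the longest has length 3.

3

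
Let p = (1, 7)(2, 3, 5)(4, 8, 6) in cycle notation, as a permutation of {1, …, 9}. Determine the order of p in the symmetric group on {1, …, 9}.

6

The disjoint cycles have lengths 3, 3, 2, 1.
The order is lcm(3, 3, 2) = 6.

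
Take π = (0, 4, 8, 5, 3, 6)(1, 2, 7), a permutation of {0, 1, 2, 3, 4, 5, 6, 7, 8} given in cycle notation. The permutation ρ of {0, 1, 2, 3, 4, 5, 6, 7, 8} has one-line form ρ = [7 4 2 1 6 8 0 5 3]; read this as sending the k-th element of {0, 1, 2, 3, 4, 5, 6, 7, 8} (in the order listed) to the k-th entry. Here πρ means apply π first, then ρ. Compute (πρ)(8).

8

(πρ)(8) = ρ(π(8)). π(8) = 5, then ρ(5) = 8. So (πρ)(8) = 8.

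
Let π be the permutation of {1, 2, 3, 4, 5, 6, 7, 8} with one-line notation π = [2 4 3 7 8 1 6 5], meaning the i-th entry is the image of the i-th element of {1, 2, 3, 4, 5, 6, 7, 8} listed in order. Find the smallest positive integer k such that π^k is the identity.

10

Writing π as disjoint cycles, the cycle lengths are 5, 2, 1.
Since disjoint cycles commute, ord(π) = lcm(5, 2) = 10.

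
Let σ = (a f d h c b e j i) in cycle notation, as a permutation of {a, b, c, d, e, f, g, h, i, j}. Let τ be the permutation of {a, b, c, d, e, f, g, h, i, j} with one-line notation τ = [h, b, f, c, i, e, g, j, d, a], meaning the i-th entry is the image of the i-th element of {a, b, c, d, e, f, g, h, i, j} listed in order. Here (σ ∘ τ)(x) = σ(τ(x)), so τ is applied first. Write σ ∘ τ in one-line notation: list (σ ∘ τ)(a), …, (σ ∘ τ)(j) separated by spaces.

c e d b a j g i h f

Chase each element through τ then σ: a → h → c; b → b → e; c → f → d; d → c → b; e → i → a; f → e → j; g → g → g; h → j → i; i → d → h; j → a → f.
Collecting the images, σ ∘ τ = [c e d b a j g i h f].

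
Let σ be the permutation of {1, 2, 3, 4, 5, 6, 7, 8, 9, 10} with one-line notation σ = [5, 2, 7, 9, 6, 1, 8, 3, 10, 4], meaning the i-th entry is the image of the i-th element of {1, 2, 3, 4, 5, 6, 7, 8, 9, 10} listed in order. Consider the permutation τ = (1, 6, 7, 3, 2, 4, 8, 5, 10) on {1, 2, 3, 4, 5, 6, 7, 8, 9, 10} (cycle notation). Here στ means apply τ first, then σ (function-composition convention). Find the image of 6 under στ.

(στ)(6) = σ(τ(6)). τ(6) = 7, then σ(7) = 8. So (στ)(6) = 8.

8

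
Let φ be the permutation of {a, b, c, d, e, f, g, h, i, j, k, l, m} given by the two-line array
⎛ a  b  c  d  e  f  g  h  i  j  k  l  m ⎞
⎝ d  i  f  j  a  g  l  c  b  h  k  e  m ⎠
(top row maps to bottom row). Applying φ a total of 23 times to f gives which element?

Tracing f → g → … returns to f after 9 steps, so f lies in a 9-cycle (a, d, j, h, c, f, g, l, e).
On a 9-cycle, φ^9 is the identity, so φ^23 = φ^5 there (23 ≡ 5 mod 9).
Stepping 5 places around the cycle: f → g → l → e → a → d.

d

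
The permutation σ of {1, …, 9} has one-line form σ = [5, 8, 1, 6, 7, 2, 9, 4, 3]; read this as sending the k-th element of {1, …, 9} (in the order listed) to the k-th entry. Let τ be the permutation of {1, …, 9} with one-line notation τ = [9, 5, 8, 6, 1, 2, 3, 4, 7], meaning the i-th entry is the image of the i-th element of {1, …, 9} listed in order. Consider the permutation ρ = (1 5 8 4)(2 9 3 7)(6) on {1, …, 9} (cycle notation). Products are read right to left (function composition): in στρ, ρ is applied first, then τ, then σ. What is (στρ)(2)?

Chase 2: ρ(2) = 9; τ(9) = 7; σ(7) = 9. Hence (στρ)(2) = 9.

9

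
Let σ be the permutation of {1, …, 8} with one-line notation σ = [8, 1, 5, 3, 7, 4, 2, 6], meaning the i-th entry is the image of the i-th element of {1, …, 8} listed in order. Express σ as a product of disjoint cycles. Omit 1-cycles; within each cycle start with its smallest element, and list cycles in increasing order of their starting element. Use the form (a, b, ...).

(1, 8, 6, 4, 3, 5, 7, 2)

From 1: 1 → 8 → 6 → 4 → 3 → 5 → 7 → 2 → 1, closing the cycle (1, 8, 6, 4, 3, 5, 7, 2).
Continuing from each remaining unvisited element yields (1, 8, 6, 4, 3, 5, 7, 2).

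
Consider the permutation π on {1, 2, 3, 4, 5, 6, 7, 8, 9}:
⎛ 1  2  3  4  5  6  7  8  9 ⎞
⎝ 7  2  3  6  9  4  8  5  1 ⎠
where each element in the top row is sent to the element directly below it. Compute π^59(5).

Tracing 5 → 9 → … returns to 5 after 5 steps, so 5 lies in a 5-cycle (1 7 8 5 9).
On a 5-cycle, π^5 is the identity, so π^59 = π^4 there (59 ≡ 4 mod 5).
Stepping 4 places around the cycle: 5 → 9 → 1 → 7 → 8.

8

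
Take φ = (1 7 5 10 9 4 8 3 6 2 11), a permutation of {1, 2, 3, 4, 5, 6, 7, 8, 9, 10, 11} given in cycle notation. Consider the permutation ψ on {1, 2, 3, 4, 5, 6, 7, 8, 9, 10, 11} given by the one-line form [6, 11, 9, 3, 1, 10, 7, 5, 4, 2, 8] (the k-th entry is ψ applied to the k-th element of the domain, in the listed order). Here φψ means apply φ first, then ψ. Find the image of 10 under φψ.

(φψ)(10) = ψ(φ(10)). φ(10) = 9, then ψ(9) = 4. So (φψ)(10) = 4.

4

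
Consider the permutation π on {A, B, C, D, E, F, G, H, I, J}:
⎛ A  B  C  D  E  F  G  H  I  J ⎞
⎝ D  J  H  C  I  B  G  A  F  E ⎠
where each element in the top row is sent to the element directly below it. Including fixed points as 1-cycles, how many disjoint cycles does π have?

3

The cycle decomposition is (A, D, C, H)(B, J, E, I, F)(G), which has 3 cycles (counting 1-cycles).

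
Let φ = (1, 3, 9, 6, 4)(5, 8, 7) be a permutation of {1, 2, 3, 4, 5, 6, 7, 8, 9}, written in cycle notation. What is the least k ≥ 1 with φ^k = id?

15

The disjoint cycles have lengths 5, 3, 1.
The order is lcm(5, 3) = 15.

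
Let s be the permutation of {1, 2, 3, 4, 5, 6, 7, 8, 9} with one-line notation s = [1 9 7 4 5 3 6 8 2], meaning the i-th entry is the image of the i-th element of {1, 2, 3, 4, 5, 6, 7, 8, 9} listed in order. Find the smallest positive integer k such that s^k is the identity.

6

The disjoint-cycle form of s has cycle lengths 3, 2, 1, 1, 1, 1.
Since disjoint cycles commute, ord(s) = lcm(3, 2) = 6.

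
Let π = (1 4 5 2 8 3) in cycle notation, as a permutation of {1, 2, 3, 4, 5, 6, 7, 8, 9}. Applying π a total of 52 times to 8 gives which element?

5

8 lies in the 6-cycle (1 4 5 2 8 3).
Since the cycle has length 6, π^52 acts on it the same as π^4 (52 mod 6 = 4).
Stepping 4 places around the cycle: 8 → 3 → 1 → 4 → 5.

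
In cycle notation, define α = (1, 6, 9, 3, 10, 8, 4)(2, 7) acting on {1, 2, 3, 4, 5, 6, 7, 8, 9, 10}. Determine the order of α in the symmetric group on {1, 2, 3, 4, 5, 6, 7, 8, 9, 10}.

The cycle type of α is (7, 2, 1).
The order of α is the least common multiple of its cycle lengths: lcm(7, 2) = 14.

14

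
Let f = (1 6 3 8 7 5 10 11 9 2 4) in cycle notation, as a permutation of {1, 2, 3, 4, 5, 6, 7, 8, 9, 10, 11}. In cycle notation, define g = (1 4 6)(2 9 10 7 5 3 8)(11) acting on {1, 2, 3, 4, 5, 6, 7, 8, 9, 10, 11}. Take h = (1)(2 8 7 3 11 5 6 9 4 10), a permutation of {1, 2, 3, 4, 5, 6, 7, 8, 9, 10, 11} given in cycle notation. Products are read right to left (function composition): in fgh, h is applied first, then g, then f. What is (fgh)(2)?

Chase 2: h(2) = 8; g(8) = 2; f(2) = 4. Hence (fgh)(2) = 4.

4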